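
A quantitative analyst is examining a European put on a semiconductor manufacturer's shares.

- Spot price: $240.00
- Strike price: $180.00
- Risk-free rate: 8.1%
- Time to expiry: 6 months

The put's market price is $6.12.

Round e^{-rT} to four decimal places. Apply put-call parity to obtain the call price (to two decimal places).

$73.27

exp(−rT) = exp(−0.081·0.5) = 0.9603
Put-call parity: C − P = S − K·e^(−rT) = 240 − 180·0.9603 = 240 − 172.8540 = 67.1460
C = P + (C − P) = 6.12 + (67.1460) = 73.2660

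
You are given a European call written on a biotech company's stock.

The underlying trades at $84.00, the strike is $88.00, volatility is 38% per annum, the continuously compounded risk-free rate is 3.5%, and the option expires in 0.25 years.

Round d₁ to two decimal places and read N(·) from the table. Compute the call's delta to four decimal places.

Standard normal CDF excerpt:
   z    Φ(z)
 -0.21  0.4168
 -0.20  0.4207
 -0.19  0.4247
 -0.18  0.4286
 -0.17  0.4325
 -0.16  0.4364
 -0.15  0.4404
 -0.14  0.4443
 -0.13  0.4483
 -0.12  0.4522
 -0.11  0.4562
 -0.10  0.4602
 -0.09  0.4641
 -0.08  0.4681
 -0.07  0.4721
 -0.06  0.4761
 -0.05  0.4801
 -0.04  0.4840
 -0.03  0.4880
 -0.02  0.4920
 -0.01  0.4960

0.4602

T = 0.25;  σ√T = 0.1900
d₁ = [ln(84/88) + (0.035 + ½·0.38²)·0.25] / (σ√T) = (-0.0465 + 0.0268) / 0.1900 = -0.1038 ≈ -0.10
N(d₁) = N(-0.10) = 0.4602
Δ_call = N(d₁) = 0.4602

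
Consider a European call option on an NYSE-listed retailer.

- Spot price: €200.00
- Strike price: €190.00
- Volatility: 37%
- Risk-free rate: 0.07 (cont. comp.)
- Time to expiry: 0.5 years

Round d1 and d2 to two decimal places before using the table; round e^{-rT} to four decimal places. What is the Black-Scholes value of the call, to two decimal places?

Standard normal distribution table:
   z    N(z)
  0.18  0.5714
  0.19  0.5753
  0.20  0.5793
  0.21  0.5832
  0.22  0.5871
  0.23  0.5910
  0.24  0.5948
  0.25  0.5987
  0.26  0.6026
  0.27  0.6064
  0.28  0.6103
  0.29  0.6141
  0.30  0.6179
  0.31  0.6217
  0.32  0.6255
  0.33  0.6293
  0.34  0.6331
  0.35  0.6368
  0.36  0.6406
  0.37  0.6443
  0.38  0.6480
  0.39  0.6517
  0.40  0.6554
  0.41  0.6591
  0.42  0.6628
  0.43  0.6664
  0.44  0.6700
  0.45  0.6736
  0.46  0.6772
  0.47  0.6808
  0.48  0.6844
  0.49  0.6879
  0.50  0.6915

σ√T = 0.37·√0.5 = 0.2616
ln(S/K) + (r + σ²/2)T = ln(200/190) + (0.07 + 0.37²/2)·0.5 = 0.0513 + 0.0692 = 0.1205
d₁ = 0.1205 / 0.2616 = 0.4606 → 0.46
d₂ = d₁ − σ√T = 0.4606 − 0.2616 = 0.1990 → 0.20
exp(−rT) = exp(−0.07·0.5) = 0.9656
C = 200·N(0.46) − 190·0.9656·N(0.20) = 200·0.6772 − 190·0.9656·0.5793 = 135.4400 − 106.2807 = 29.1593

€29.16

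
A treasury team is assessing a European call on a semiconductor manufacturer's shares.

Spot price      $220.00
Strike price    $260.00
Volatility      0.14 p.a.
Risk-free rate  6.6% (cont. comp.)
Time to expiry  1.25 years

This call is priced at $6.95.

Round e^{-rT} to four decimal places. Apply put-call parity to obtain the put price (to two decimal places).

$26.36

exp(−rT) = exp(−0.066·1.25) = 0.9208
Put-call parity: C − P = S − K·e^(−rT) = 220 − 260·0.9208 = 220 − 239.4080 = -19.4080
P = C − (C − P) = 6.95 − (-19.4080) = 26.3580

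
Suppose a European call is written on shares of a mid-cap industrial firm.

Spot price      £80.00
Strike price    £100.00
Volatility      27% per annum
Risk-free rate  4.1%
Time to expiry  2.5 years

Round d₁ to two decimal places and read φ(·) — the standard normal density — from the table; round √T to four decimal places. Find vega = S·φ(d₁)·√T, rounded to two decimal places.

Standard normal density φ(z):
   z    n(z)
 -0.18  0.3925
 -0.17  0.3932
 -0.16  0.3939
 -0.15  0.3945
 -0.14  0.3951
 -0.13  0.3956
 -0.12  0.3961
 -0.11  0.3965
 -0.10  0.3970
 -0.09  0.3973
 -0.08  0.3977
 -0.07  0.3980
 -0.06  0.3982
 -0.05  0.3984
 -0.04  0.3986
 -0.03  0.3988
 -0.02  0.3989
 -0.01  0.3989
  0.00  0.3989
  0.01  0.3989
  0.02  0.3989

50.34

σ√T = 0.27·√2.5 = 0.4269
ln(S/K) + (r + σ²/2)T = ln(80/100) + (0.041 + 0.27²/2)·2.5 = -0.2231 + 0.1936 = -0.0295
d₁ = -0.0295 / 0.4269 = -0.0691 → -0.07
√T = √2.5 = 1.5811
φ(d₁) = φ(-0.07) = 0.3980
vega = S·φ(d₁)·√T = 80·0.3980·1.5811 = 50.3422
(Vega is the same for a European call and put with the same parameters.)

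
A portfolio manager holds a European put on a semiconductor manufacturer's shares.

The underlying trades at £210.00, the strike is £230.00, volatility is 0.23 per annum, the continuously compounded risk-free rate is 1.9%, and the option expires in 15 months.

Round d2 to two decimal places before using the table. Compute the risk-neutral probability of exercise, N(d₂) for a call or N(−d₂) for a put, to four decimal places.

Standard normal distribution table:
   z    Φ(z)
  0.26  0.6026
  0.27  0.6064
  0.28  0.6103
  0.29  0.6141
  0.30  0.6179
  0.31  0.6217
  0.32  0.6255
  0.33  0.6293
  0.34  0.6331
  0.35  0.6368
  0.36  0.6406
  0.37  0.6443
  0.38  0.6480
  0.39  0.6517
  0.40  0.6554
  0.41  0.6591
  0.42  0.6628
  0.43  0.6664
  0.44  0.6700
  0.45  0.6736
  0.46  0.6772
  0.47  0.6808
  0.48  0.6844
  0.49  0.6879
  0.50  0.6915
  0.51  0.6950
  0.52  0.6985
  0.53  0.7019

σ√T = 0.23 × 1.1180 = 0.2571
d₁ = [ln(210/230) + (0.019 + ½·0.23²)·1.25] / (σ√T) = (-0.0910 + 0.0568) / 0.2571 = -0.1328 → -0.13
d₂ = -0.1328 − 0.2571 = -0.3900 → -0.39
Risk-neutral Pr[S_T < K] = N(−d₂) = N(0.39) = 0.6517

0.6517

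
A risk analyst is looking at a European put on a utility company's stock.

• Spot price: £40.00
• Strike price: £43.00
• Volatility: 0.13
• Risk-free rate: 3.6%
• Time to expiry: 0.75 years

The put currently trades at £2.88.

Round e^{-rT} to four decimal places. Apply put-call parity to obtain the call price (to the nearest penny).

exp(−rT) = exp(−0.036·0.75) = 0.9734
Put-call parity: C − P = S − K·e^(−rT) = 40 − 43·0.9734 = 40 − 41.8562 = -1.8562
C = P + (C − P) = 2.88 + (-1.8562) = 1.0238

£1.02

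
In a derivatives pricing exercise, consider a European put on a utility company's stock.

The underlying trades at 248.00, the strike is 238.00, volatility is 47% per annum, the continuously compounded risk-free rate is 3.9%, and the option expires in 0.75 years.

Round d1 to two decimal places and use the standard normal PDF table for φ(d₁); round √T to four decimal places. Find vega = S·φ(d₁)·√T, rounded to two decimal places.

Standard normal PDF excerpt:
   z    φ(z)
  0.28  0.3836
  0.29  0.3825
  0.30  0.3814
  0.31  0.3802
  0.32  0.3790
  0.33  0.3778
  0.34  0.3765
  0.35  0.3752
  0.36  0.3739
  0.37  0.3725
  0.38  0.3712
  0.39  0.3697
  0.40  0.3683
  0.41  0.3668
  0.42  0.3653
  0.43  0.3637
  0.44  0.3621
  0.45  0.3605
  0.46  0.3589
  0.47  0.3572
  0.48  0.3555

79.72

σ√T = 0.47·√0.75 = 0.4070
ln(S/K) + (r + σ²/2)T = ln(248/238) + (0.039 + 0.47²/2)·0.75 = 0.0412 + 0.1121 = 0.1532
d₁ = 0.1532 / 0.4070 = 0.3765 which rounds to 0.38
√T = √0.75 = 0.8660
φ(d₁) = φ(0.38) = 0.3712
vega = S·φ(d₁)·√T = 248·0.3712·0.8660 = 79.7219
(The call has the same vega.)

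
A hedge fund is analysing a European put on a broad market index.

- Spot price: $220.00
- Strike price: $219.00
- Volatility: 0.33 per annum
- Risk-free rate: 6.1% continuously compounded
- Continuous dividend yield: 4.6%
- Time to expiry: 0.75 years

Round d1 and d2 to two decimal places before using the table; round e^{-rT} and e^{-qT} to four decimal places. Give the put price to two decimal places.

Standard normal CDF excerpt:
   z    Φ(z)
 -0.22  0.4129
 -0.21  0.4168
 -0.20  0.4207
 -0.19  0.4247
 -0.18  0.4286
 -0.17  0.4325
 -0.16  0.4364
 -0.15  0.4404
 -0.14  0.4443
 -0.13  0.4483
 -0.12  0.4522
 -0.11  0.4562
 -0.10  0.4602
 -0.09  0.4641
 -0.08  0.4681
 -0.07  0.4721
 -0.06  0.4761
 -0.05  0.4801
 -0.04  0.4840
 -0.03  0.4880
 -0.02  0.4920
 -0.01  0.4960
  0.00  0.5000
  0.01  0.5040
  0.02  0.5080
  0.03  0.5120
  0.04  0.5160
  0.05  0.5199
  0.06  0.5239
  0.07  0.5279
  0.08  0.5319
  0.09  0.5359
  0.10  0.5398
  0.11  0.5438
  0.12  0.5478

$22.70

T = 0.75;  σ√T = 0.2858
ln(S/K) + (r − q + σ²/2)T = ln(220/219) + (0.061 − 0.046 + 0.33²/2)·0.75 = 0.0046 + 0.0521 = 0.0566
d₁ = 0.0566 / 0.2858 = 0.1982 which rounds to 0.20
d₂ = d₁ − σ√T = 0.1982 − 0.2858 = -0.0876 which rounds to -0.09
exp(−qT) = exp(−0.046·0.75) = 0.9661;  exp(−rT) = exp(−0.061·0.75) = 0.9553
N(−d₂) = N(0.09) = 0.5359;  N(−d₁) = N(-0.20) = 0.4207
P = 219·0.9553·0.5359 − 220·0.9661·0.4207 = 112.1160 − 89.4164 = 22.6996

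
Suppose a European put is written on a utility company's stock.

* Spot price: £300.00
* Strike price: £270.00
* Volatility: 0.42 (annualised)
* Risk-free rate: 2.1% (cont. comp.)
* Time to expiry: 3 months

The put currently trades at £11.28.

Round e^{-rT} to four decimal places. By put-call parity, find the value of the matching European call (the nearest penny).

£42.68

exp(−rT) = exp(−0.021·0.25) = 0.9948
Put-call parity: C − P = S − K·e^(−rT) = 300 − 270·0.9948 = 300 − 268.5960 = 31.4040
C = P + (C − P) = 11.28 + (31.4040) = 42.6840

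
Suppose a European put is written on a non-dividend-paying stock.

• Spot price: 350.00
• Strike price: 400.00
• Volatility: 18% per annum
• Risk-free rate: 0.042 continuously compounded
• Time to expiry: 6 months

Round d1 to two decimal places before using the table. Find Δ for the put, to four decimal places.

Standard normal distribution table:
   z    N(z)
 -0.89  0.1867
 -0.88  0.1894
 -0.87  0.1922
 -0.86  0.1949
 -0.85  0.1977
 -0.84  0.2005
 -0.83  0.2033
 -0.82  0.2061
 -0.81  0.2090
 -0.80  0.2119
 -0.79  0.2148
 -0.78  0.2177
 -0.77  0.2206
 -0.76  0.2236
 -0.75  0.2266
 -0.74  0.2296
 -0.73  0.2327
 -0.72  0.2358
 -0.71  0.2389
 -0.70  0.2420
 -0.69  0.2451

-0.7939

T = 0.5;  σ√T = 0.1273
ln(S/K) + (r + σ²/2)T = ln(350/400) + (0.042 + 0.18²/2)·0.5 = -0.1335 + 0.0291 = -0.1044
d₁ = -0.1044 / 0.1273 = -0.8205 ≈ -0.82
N(d₁) = N(-0.82) = 0.2061
Δ_put = N(d₁) − 1 = 0.2061 − 1 = -0.7939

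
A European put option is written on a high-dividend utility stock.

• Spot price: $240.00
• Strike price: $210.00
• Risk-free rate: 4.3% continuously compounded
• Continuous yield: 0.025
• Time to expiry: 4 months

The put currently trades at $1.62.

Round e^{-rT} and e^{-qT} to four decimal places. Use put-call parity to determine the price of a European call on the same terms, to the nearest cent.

exp(−qT) = exp(−0.025·0.3333) = 0.9917;  exp(−rT) = exp(−0.043·0.3333) = 0.9858
Put-call parity: C − P = S·e^(−qT) − K·e^(−rT) = 240·0.9917 − 210·0.9858 = 238.0080 − 207.0180 = 30.9900
C = P + (C − P) = 1.62 + (30.9900) = 32.6100

$32.61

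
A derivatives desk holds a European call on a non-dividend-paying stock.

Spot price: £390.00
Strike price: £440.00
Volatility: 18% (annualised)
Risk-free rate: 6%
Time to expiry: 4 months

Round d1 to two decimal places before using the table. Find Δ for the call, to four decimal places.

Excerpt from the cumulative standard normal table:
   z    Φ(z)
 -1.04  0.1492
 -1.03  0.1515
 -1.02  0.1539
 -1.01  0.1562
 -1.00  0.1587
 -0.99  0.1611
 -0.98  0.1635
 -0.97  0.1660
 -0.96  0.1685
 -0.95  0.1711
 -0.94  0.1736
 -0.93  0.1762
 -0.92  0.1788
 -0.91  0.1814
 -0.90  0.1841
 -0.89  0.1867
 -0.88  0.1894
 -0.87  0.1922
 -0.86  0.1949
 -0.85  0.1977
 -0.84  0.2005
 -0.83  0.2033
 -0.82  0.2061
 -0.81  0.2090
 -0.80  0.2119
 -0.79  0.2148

0.1788

σ√T = 0.18·√0.3333 = 0.1039
d₁ = [ln(390/440) + (0.06 + 0.18²/2)·0.3333] / 0.1039 = [-0.1206 + 0.0254] / 0.1039 = -0.9163 → -0.92
N(d₁) = N(-0.92) = 0.1788
Δ_call = N(d₁) = 0.1788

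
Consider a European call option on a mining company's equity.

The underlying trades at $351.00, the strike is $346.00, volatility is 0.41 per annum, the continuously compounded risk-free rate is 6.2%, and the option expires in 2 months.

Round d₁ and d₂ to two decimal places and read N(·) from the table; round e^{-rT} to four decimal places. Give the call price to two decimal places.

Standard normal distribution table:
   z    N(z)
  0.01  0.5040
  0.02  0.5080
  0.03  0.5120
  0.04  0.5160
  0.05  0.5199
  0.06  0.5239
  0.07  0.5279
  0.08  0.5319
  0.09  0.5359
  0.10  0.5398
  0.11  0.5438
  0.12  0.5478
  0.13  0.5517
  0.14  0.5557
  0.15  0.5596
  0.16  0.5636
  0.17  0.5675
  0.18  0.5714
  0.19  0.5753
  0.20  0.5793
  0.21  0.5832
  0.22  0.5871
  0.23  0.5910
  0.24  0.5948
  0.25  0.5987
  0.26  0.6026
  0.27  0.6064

$28.04

T = 0.1667;  σ√T = 0.1674
d₁ = [ln(351/346) + (0.062 + ½·0.41²)·0.1667] / (σ√T) = (0.0143 + 0.0243) / 0.1674 = 0.2311 ⇒ 0.23
d₂ = 0.2311 − 0.1674 = 0.0638 ⇒ 0.06
exp(−rT) = exp(−0.062·0.1667) = 0.9897
C = 351·N(0.23) − 346·0.9897·N(0.06) = 351·0.5910 − 346·0.9897·0.5239 = 207.4410 − 179.4023 = 28.0387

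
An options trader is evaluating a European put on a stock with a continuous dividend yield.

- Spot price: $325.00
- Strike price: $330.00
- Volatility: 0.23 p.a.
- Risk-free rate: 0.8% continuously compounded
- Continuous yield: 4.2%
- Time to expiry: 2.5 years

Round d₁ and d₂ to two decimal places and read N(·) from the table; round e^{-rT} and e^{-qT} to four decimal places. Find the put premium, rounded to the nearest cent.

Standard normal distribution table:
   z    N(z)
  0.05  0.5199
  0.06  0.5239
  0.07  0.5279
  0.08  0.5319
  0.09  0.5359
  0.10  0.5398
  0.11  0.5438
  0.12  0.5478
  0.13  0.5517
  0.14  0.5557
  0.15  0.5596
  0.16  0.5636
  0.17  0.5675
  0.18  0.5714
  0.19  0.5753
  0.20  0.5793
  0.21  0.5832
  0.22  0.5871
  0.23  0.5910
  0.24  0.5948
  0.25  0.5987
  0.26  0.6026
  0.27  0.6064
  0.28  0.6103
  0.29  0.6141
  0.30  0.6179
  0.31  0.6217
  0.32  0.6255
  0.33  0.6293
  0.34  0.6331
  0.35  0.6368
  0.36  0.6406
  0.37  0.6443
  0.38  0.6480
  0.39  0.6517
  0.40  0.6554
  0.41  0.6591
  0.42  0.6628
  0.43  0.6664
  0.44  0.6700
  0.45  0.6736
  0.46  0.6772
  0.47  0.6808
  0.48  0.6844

σ√T = 0.23 × 1.5811 = 0.3637
ln(S/K) + (r − q + σ²/2)T = ln(325/330) + (0.008 − 0.042 + 0.23²/2)·2.5 = -0.0153 − 0.0189 = -0.0341
d₁ = -0.0341 / 0.3637 = -0.0939 ≈ -0.09
d₂ = d₁ − σ√T = -0.0939 − 0.3637 = -0.4575 ≈ -0.46
exp(−qT) = exp(−0.042·2.5) = 0.9003;  exp(−rT) = exp(−0.008·2.5) = 0.9802
N(−d₂) = N(0.46) = 0.6772;  N(−d₁) = N(0.09) = 0.5359
P = 330·0.9802·0.6772 − 325·0.9003·0.5359 = 219.0512 − 156.8030 = 62.2482

$62.25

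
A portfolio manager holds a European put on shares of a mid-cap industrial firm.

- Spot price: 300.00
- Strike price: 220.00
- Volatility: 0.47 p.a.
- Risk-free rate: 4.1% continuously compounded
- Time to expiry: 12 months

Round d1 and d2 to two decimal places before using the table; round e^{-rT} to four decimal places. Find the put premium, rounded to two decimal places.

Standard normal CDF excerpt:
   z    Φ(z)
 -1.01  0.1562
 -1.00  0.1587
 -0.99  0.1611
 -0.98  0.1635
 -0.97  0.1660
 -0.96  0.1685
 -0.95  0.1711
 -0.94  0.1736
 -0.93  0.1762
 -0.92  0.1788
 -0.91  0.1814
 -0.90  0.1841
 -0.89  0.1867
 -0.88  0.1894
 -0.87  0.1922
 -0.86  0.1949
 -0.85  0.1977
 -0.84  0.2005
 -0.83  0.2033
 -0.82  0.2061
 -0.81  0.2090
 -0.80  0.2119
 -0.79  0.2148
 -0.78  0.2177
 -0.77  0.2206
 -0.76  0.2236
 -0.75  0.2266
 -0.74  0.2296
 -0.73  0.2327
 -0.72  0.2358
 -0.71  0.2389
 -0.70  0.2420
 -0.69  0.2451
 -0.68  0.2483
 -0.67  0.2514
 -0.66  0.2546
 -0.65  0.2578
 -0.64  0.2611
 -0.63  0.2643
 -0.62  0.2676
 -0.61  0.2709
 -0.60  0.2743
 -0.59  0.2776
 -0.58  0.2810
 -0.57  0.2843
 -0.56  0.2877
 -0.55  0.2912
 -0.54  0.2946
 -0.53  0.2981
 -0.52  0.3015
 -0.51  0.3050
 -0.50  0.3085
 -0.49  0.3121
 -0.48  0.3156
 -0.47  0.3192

T = 1;  σ√T = 0.4700
d₁ = [ln(300/220) + (0.041 + ½·0.47²)·1] / (σ√T) = (0.3102 + 0.1515) / 0.4700 = 0.9821 which rounds to 0.98
d₂ = 0.9821 − 0.4700 = 0.5121 which rounds to 0.51
e^(−rT) = e^(−0.041·1) = 0.9598
P = 220·0.9598·N(-0.51) − 300·N(-0.98) = 220·0.9598·0.3050 − 300·0.1635 = 64.4026 − 49.0500 = 15.3526

15.35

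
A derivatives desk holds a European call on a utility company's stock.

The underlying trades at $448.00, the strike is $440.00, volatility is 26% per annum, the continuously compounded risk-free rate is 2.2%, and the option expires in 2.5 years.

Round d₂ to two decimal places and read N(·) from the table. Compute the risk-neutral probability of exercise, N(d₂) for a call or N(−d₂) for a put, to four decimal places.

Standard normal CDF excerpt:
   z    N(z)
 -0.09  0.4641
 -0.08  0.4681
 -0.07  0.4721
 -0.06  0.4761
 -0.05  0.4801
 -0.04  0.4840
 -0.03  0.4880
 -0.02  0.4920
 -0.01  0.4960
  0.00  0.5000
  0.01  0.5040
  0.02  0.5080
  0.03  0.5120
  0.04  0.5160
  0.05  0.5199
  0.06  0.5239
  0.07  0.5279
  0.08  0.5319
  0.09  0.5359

0.4880

σ√T = 0.26·√2.5 = 0.4111
ln(S/K) + (r + σ²/2)T = ln(448/440) + (0.022 + 0.26²/2)·2.5 = 0.0180 + 0.1395 = 0.1575
d₁ = 0.1575 / 0.4111 = 0.3832 ⇒ 0.38
d₂ = d₁ − σ√T = 0.3832 − 0.4111 = -0.0279 ⇒ -0.03
Risk-neutral Pr[S_T > K] = N(d₂) = N(-0.03) = 0.4880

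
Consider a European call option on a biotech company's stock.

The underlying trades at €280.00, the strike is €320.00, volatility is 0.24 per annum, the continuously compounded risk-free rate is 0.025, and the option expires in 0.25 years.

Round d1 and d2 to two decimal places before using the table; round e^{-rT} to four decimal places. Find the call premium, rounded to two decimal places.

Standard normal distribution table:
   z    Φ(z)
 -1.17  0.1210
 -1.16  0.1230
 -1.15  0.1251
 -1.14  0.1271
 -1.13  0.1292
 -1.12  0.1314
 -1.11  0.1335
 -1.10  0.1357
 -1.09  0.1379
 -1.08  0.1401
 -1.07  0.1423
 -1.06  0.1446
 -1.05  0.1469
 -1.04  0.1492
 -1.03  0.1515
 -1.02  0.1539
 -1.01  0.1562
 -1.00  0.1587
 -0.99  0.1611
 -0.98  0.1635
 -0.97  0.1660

€2.65

σ√T = 0.24·√0.25 = 0.1200
d₁ = [ln(280/320) + (0.025 + 0.24²/2)·0.25] / 0.1200 = [-0.1335 + 0.0135] / 0.1200 = -1.0007 → -1.00
d₂ = d₁ − σ√T = -1.0007 − 0.1200 = -1.1207 → -1.12
exp(−rT) = exp(−0.025·0.25) = 0.9938
N(d₁) = N(-1.00) = 0.1587;  N(d₂) = N(-1.12) = 0.1314
C = 280·0.1587 − 320·0.9938·0.1314 = 44.4360 − 41.7873 = 2.6487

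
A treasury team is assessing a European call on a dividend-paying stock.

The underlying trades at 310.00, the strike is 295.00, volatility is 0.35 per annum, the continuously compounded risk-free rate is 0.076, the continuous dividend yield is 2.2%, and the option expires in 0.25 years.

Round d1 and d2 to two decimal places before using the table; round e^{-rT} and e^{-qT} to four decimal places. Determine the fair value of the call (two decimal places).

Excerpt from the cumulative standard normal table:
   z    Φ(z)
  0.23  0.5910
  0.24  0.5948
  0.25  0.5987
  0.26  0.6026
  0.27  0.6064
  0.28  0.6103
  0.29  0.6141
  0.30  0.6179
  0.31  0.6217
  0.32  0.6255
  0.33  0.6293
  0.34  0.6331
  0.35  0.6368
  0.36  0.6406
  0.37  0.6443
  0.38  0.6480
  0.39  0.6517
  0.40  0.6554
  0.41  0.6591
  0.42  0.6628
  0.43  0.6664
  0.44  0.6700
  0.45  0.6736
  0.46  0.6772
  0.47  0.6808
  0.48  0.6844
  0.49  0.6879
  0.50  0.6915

32.14

T = 0.25;  σ√T = 0.1750
d₁ = [ln(310/295) + (0.076 − 0.022 + 0.35²/2)·0.25] / 0.1750 = [0.0496 + 0.0288] / 0.1750 = 0.4481 ≈ 0.45
d₂ = d₁ − σ√T = 0.4481 − 0.1750 = 0.2731 ≈ 0.27
exp(−qT) = exp(−0.022·0.25) = 0.9945;  exp(−rT) = exp(−0.076·0.25) = 0.9812
C = 310·0.9945·N(0.45) − 295·0.9812·N(0.27) = 310·0.9945·0.6736 − 295·0.9812·0.6064 = 207.6675 − 175.5249 = 32.1426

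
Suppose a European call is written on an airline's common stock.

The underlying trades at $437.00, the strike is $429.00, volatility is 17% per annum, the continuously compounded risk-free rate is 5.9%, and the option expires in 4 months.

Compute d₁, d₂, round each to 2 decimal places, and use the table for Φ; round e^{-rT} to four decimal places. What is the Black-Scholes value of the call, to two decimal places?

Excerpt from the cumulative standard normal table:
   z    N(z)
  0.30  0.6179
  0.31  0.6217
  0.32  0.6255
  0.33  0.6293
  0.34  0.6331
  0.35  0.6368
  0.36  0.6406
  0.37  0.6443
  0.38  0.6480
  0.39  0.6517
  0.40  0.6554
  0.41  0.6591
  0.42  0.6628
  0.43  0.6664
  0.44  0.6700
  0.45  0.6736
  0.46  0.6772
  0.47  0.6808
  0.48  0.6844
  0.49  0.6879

$26.49

T = 0.3333;  σ√T = 0.0981
d₁ = [ln(437/429) + (0.059 + 0.17²/2)·0.3333] / 0.0981 = [0.0185 + 0.0245] / 0.0981 = 0.4377 ≈ 0.44
d₂ = d₁ − σ√T = 0.4377 − 0.0981 = 0.3395 ≈ 0.34
e^(−rT) = e^(−0.059·0.3333) = 0.9805
C = 437·N(0.44) − 429·0.9805·N(0.34) = 437·0.6700 − 429·0.9805·0.6331 = 292.7900 − 266.3037 = 26.4863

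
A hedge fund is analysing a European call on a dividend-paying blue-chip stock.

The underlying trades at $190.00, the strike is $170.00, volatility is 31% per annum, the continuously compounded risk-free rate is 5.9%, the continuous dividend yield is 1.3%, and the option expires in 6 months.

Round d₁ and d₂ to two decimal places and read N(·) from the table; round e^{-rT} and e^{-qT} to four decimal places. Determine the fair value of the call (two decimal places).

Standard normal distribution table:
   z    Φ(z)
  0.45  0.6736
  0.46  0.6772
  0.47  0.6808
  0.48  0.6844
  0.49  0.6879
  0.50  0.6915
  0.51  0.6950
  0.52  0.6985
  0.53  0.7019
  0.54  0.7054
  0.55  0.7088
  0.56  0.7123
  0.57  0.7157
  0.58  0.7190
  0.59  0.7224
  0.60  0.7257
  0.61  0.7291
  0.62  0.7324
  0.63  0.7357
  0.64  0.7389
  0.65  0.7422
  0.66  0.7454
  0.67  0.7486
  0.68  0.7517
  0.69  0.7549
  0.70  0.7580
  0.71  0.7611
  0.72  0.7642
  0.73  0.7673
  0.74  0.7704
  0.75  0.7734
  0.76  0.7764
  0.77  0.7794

$30.12

σ√T = 0.31 × 0.7071 = 0.2192
d₁ = [ln(190/170) + (0.059 − 0.013 + ½·0.31²)·0.5] / (σ√T) = (0.1112 + 0.0470) / 0.2192 = 0.7219 ⇒ 0.72
d₂ = 0.7219 − 0.2192 = 0.5027 ⇒ 0.50
e^(−qT) = e^(−0.013·0.5) = 0.9935;  e^(−rT) = e^(−0.059·0.5) = 0.9709
N(d₁) = N(0.72) = 0.7642;  N(d₂) = N(0.50) = 0.6915
C = 190·0.9935·0.7642 − 170·0.9709·0.6915 = 144.2542 − 114.1341 = 30.1201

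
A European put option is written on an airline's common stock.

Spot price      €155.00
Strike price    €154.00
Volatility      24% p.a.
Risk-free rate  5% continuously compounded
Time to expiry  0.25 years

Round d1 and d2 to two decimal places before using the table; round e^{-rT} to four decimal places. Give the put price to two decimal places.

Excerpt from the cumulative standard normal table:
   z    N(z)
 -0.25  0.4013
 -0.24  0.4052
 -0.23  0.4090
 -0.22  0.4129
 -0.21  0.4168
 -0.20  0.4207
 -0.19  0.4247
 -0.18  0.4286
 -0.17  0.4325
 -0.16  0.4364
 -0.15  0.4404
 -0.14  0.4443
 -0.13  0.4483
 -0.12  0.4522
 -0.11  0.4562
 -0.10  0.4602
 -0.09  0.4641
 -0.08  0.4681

T = 0.25;  σ√T = 0.1200
d₁ = [ln(155/154) + (0.05 + 0.24²/2)·0.25] / 0.1200 = [0.0065 + 0.0197] / 0.1200 = 0.2181 which rounds to 0.22
d₂ = d₁ − σ√T = 0.2181 − 0.1200 = 0.0981 which rounds to 0.10
e^(−rT) = e^(−0.05·0.25) = 0.9876
N(−d₂) = N(-0.10) = 0.4602;  N(−d₁) = N(-0.22) = 0.4129
P = 154·0.9876·0.4602 − 155·0.4129 = 69.9920 − 63.9995 = 5.9925

€5.99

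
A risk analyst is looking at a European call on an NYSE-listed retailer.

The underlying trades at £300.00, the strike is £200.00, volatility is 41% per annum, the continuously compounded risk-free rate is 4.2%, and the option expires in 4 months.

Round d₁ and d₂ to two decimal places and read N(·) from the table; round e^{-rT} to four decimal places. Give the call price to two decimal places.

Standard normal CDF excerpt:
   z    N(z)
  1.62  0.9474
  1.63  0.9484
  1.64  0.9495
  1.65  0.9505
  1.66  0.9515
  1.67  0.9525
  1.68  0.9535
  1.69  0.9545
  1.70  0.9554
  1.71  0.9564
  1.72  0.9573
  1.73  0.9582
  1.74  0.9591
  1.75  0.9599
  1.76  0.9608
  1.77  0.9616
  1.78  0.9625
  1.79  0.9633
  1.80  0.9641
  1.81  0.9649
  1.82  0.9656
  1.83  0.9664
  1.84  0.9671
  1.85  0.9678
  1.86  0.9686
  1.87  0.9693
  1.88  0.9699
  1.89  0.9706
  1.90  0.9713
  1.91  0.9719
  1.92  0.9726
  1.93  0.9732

σ√T = 0.41·√0.3333 = 0.2367
d₁ = [ln(300/200) + (0.042 + 0.41²/2)·0.3333] / 0.2367 = [0.4055 + 0.0420] / 0.2367 = 1.8904 ≈ 1.89
d₂ = d₁ − σ√T = 1.8904 − 0.2367 = 1.6537 ≈ 1.65
exp(−rT) = exp(−0.042·0.3333) = 0.9861
N(d₁) = N(1.89) = 0.9706;  N(d₂) = N(1.65) = 0.9505
C = 300·0.9706 − 200·0.9861·0.9505 = 291.1800 − 187.4576 = 103.7224

£103.72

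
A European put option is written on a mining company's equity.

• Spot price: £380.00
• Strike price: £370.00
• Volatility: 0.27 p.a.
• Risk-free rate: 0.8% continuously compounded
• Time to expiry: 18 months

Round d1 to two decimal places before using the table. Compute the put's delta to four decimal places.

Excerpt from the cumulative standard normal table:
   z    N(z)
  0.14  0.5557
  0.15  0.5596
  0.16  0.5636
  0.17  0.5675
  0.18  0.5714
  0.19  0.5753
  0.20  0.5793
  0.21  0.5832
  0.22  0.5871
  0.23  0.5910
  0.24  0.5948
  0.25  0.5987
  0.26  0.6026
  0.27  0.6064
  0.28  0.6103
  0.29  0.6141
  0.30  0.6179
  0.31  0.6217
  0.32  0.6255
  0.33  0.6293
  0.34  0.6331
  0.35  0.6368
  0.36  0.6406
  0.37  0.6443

-0.3897

T = 1.5;  σ√T = 0.3307
ln(S/K) + (r + σ²/2)T = ln(380/370) + (0.008 + 0.27²/2)·1.5 = 0.0267 + 0.0667 = 0.0933
d₁ = 0.0933 / 0.3307 = 0.2823 ≈ 0.28
N(d₁) = N(0.28) = 0.6103
Δ_put = N(d₁) − 1 = 0.6103 − 1 = -0.3897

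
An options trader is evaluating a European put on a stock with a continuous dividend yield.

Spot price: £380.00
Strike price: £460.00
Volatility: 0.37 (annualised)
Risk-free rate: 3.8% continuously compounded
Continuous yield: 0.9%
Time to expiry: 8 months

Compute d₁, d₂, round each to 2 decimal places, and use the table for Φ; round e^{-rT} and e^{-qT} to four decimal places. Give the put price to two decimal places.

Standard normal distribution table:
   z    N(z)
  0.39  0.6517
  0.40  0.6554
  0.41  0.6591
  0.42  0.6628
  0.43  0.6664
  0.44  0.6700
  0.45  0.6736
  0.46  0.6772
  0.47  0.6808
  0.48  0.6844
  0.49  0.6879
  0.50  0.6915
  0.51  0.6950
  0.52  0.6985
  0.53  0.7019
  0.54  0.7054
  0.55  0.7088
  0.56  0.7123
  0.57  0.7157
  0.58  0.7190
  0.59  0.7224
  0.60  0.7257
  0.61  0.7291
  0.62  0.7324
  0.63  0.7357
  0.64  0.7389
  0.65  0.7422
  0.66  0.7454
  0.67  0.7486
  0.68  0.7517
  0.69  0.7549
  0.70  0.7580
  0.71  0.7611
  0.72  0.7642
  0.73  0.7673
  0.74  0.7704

£92.39

σ√T = 0.37 × 0.8165 = 0.3021
d₁ = [ln(380/460) + (0.038 − 0.009 + 0.37²/2)·0.6667] / 0.3021 = [-0.1911 + 0.0650] / 0.3021 = -0.4174 ≈ -0.42
d₂ = d₁ − σ√T = -0.4174 − 0.3021 = -0.7195 ≈ -0.72
exp(−qT) = exp(−0.009·0.6667) = 0.9940;  exp(−rT) = exp(−0.038·0.6667) = 0.9750
P = 460·0.9750·N(0.72) − 380·0.9940·N(0.42) = 460·0.9750·0.7642 − 380·0.9940·0.6628 = 342.7437 − 250.3528 = 92.3909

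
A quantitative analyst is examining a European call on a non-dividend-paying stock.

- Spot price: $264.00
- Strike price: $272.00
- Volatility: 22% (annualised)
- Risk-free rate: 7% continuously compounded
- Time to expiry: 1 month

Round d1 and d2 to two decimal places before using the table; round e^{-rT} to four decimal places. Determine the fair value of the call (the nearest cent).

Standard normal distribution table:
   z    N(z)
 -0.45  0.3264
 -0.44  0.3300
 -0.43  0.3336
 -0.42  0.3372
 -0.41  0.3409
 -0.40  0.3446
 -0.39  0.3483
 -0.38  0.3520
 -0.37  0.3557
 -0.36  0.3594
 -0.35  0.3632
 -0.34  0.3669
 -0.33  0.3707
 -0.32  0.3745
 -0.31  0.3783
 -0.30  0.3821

$3.70

T = 0.08333;  σ√T = 0.0635
d₁ = [ln(264/272) + (0.07 + ½·0.22²)·0.08333] / (σ√T) = (-0.0299 + 0.0078) / 0.0635 = -0.3465 ⇒ -0.35
d₂ = -0.3465 − 0.0635 = -0.4100 ⇒ -0.41
e^(−rT) = e^(−0.07·0.08333) = 0.9942
N(d₁) = N(-0.35) = 0.3632;  N(d₂) = N(-0.41) = 0.3409
C = 264·0.3632 − 272·0.9942·0.3409 = 95.8848 − 92.1870 = 3.6978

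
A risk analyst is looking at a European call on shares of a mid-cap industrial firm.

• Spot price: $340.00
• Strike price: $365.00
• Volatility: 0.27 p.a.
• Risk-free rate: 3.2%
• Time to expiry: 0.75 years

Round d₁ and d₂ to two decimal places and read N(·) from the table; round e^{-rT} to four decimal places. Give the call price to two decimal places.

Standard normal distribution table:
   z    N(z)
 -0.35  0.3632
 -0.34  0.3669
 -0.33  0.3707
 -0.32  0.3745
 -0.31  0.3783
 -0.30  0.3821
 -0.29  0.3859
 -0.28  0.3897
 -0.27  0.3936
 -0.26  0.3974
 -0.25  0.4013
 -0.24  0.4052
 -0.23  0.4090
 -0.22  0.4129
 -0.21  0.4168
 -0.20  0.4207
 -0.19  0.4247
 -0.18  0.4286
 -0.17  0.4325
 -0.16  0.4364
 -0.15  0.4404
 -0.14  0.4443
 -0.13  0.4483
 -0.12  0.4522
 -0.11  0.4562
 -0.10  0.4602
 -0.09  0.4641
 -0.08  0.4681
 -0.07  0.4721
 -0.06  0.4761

T = 0.75;  σ√T = 0.2338
ln(S/K) + (r + σ²/2)T = ln(340/365) + (0.032 + 0.27²/2)·0.75 = -0.0710 + 0.0513 = -0.0196
d₁ = -0.0196 / 0.2338 = -0.0839 ⇒ -0.08
d₂ = d₁ − σ√T = -0.0839 − 0.2338 = -0.3177 ⇒ -0.32
e^(−rT) = e^(−0.032·0.75) = 0.9763
N(d₁) = N(-0.08) = 0.4681;  N(d₂) = N(-0.32) = 0.3745
C = 340·0.4681 − 365·0.9763·0.3745 = 159.1540 − 133.4529 = 25.7011

$25.70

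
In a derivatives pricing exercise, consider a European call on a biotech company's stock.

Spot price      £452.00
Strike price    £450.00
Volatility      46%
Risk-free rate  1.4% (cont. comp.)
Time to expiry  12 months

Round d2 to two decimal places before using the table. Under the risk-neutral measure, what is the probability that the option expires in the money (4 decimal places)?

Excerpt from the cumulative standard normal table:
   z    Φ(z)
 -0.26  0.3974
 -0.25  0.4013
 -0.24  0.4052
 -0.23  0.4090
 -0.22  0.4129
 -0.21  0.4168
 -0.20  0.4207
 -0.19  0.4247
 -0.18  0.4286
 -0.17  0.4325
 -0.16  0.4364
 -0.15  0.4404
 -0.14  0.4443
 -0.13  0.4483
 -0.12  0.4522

0.4247

T = 1;  σ√T = 0.4600
ln(S/K) + (r + σ²/2)T = ln(452/450) + (0.014 + 0.46²/2)·1 = 0.0044 + 0.1198 = 0.1242
d₁ = 0.1242 / 0.4600 = 0.2701 ⇒ 0.27
d₂ = d₁ − σ√T = 0.2701 − 0.4600 = -0.1899 ⇒ -0.19
Pr(exercise) under Q = N(d₂) = 0.4247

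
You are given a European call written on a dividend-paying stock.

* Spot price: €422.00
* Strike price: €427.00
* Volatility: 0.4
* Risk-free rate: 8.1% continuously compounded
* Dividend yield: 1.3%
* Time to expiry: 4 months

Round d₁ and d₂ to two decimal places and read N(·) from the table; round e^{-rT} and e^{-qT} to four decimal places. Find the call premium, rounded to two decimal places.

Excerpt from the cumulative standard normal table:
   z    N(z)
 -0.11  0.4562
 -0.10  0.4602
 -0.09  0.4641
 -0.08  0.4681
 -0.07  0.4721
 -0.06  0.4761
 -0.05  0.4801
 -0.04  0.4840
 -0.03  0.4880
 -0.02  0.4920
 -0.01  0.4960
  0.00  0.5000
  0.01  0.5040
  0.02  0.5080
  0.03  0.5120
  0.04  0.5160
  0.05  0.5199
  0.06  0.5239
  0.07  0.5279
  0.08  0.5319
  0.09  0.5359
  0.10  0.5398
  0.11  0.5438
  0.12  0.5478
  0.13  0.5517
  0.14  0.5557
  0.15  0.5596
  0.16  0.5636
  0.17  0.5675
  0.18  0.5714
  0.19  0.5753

σ√T = 0.4 × 0.5774 = 0.2309
d₁ = [ln(422/427) + (0.081 − 0.013 + 0.4²/2)·0.3333] / 0.2309 = [-0.0118 + 0.0493] / 0.2309 = 0.1626 ⇒ 0.16
d₂ = d₁ − σ√T = 0.1626 − 0.2309 = -0.0683 ⇒ -0.07
exp(−qT) = exp(−0.013·0.3333) = 0.9957;  exp(−rT) = exp(−0.081·0.3333) = 0.9734
N(d₁) = N(0.16) = 0.5636;  N(d₂) = N(-0.07) = 0.4721
C = 422·0.9957·0.5636 − 427·0.9734·0.4721 = 236.8165 − 196.2245 = 40.5920

€40.59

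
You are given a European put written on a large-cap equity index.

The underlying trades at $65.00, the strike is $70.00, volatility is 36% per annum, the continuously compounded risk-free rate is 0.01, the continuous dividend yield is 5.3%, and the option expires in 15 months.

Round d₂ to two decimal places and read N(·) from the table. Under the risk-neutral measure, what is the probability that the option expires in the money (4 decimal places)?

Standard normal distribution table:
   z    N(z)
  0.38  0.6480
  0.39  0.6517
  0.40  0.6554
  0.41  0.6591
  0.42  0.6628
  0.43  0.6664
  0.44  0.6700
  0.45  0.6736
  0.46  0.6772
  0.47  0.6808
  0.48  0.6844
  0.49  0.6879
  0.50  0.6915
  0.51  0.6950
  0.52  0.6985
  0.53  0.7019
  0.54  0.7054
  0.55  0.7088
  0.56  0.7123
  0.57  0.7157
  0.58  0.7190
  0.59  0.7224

0.6985

T = 1.25;  σ√T = 0.4025
ln(S/K) + (r − q + σ²/2)T = ln(65/70) + (0.01 − 0.053 + 0.36²/2)·1.25 = -0.0741 + 0.0272 = -0.0469
d₁ = -0.0469 / 0.4025 = -0.1164 ⇒ -0.12
d₂ = d₁ − σ√T = -0.1164 − 0.4025 = -0.5189 ⇒ -0.52
Pr(exercise) under Q = N(−d₂) = N(0.52) = 0.6985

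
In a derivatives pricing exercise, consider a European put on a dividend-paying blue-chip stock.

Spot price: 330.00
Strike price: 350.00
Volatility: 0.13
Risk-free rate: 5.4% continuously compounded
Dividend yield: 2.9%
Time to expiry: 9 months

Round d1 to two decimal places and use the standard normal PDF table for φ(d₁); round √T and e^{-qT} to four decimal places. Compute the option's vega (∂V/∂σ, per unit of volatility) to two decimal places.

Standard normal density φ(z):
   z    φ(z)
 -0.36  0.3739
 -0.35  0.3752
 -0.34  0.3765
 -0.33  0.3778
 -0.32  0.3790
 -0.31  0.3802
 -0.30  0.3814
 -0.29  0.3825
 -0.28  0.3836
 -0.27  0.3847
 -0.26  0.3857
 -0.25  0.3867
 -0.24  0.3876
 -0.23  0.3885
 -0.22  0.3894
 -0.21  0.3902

106.65

σ√T = 0.13·√0.75 = 0.1126
ln(S/K) + (r − q + σ²/2)T = ln(330/350) + (0.054 − 0.029 + 0.13²/2)·0.75 = -0.0588 + 0.0251 = -0.0338
d₁ = -0.0338 / 0.1126 = -0.2998 which rounds to -0.30
√T = √0.75 = 0.8660
φ(d₁) = φ(-0.30) = 0.3814
e^(−qT) = e^(−0.029·0.75) = 0.9785
vega = S·e^(−qT)·φ(d₁)·√T = 330·0.9785·0.3814·0.8660 = 106.6531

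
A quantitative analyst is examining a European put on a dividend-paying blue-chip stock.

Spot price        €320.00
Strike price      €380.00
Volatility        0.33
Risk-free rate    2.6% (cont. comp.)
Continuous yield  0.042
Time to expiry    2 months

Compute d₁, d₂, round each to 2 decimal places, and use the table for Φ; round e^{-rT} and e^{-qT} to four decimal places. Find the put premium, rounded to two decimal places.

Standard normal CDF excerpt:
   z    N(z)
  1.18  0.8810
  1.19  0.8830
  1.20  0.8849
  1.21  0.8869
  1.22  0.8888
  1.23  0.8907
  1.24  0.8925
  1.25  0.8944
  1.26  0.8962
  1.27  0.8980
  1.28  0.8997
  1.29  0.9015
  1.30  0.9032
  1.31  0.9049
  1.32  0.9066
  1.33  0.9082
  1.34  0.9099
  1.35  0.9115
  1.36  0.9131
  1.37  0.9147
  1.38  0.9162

T = 0.1667;  σ√T = 0.1347
ln(S/K) + (r − q + σ²/2)T = ln(320/380) + (0.026 − 0.042 + 0.33²/2)·0.1667 = -0.1719 + 0.0064 = -0.1654
d₁ = -0.1654 / 0.1347 = -1.2280 which rounds to -1.23
d₂ = d₁ − σ√T = -1.2280 − 0.1347 = -1.3627 which rounds to -1.36
e^(−qT) = e^(−0.042·0.1667) = 0.9930;  e^(−rT) = e^(−0.026·0.1667) = 0.9957
P = 380·0.9957·N(1.36) − 320·0.9930·N(1.23) = 380·0.9957·0.9131 − 320·0.9930·0.8907 = 345.4860 − 283.0288 = 62.4572

€62.46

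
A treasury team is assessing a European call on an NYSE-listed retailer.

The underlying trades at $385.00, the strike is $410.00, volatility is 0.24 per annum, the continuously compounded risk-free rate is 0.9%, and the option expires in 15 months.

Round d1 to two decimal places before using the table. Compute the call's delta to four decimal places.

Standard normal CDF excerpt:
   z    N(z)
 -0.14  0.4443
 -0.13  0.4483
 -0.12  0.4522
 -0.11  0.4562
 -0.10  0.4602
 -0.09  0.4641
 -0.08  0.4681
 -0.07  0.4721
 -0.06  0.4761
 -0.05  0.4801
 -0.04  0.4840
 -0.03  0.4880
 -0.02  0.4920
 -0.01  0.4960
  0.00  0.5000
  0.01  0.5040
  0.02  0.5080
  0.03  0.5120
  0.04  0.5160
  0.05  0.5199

0.4761

σ√T = 0.24·√1.25 = 0.2683
d₁ = [ln(385/410) + (0.009 + ½·0.24²)·1.25] / (σ√T) = (-0.0629 + 0.0473) / 0.2683 = -0.0584 ≈ -0.06
N(d₁) = N(-0.06) = 0.4761
Δ_call = N(d₁) = 0.4761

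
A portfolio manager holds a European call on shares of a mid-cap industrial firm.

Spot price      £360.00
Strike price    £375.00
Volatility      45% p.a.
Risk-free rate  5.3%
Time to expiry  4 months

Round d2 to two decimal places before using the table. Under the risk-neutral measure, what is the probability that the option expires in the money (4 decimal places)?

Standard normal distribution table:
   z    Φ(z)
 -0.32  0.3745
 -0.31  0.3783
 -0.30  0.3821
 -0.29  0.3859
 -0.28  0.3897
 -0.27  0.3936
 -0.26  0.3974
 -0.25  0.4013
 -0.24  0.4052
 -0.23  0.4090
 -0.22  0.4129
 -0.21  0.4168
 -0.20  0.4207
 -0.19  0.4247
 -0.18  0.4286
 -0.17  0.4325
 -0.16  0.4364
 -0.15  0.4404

T = 0.3333;  σ√T = 0.2598
ln(S/K) + (r + σ²/2)T = ln(360/375) + (0.053 + 0.45²/2)·0.3333 = -0.0408 + 0.0514 = 0.0106
d₁ = 0.0106 / 0.2598 = 0.0408 ⇒ 0.04
d₂ = d₁ − σ√T = 0.0408 − 0.2598 = -0.2190 ⇒ -0.22
Risk-neutral Pr[S_T > K] = N(d₂) = N(-0.22) = 0.4129

0.4129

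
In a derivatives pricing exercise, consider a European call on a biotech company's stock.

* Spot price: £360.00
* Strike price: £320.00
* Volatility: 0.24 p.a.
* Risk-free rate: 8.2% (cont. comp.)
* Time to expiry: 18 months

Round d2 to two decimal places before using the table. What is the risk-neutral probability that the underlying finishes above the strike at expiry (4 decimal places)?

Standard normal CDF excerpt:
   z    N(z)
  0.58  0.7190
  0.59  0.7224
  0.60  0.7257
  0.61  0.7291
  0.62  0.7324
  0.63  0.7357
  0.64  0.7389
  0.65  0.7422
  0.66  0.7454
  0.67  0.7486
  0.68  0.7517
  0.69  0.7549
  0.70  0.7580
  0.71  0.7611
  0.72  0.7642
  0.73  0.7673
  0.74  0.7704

σ√T = 0.24·√1.5 = 0.2939
d₁ = [ln(360/320) + (0.082 + ½·0.24²)·1.5] / (σ√T) = (0.1178 + 0.1662) / 0.2939 = 0.9661 which rounds to 0.97
d₂ = 0.9661 − 0.2939 = 0.6722 which rounds to 0.67
Risk-neutral Pr[S_T > K] = N(d₂) = N(0.67) = 0.7486

0.7486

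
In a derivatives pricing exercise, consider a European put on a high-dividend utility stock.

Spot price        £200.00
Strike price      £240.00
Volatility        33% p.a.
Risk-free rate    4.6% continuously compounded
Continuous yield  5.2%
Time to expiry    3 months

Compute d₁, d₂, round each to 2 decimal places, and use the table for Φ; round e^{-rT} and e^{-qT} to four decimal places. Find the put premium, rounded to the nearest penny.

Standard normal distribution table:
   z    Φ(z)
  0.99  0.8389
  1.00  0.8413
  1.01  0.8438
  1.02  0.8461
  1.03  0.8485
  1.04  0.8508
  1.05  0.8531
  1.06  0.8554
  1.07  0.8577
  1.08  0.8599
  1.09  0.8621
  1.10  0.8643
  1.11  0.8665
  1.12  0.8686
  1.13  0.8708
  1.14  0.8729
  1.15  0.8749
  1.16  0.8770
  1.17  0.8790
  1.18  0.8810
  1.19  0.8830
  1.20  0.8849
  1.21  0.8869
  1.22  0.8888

£42.44

σ√T = 0.33·√0.25 = 0.1650
ln(S/K) + (r − q + σ²/2)T = ln(200/240) + (0.046 − 0.052 + 0.33²/2)·0.25 = -0.1823 + 0.0121 = -0.1702
d₁ = -0.1702 / 0.1650 = -1.0316 ⇒ -1.03
d₂ = d₁ − σ√T = -1.0316 − 0.1650 = -1.1966 ⇒ -1.20
exp(−qT) = exp(−0.052·0.25) = 0.9871;  exp(−rT) = exp(−0.046·0.25) = 0.9886
N(−d₂) = N(1.20) = 0.8849;  N(−d₁) = N(1.03) = 0.8485
P = 240·0.9886·0.8849 − 200·0.9871·0.8485 = 209.9549 − 167.5109 = 42.4440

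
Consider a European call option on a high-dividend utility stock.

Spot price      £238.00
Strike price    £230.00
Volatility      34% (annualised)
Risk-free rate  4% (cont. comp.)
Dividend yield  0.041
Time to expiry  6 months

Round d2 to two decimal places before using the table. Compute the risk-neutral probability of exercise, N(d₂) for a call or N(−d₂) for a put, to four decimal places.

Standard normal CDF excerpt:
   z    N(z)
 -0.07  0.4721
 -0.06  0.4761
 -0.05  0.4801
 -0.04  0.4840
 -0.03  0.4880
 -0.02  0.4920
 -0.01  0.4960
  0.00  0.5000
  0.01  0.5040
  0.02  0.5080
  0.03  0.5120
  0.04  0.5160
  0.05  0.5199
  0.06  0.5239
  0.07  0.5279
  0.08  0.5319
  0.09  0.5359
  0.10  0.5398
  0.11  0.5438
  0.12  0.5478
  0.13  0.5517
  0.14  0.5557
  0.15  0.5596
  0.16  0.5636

σ√T = 0.34 × 0.7071 = 0.2404
d₁ = [ln(238/230) + (0.04 − 0.041 + ½·0.34²)·0.5] / (σ√T) = (0.0342 + 0.0284) / 0.2404 = 0.2603 ⇒ 0.26
d₂ = 0.2603 − 0.2404 = 0.0199 ⇒ 0.02
Pr(exercise) under Q = N(d₂) = 0.5080

0.5080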